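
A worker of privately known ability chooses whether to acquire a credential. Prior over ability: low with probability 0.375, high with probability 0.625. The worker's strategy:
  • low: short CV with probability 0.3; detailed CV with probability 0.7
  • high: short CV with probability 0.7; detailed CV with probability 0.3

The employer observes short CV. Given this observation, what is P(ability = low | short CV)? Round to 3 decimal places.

P(short CV) = 0.375·0.3 + 0.625·0.7 = 0.55
P(low | short CV) = (0.375·0.3) / 0.55 = 0.1125 / 0.55 = 0.204545

0.205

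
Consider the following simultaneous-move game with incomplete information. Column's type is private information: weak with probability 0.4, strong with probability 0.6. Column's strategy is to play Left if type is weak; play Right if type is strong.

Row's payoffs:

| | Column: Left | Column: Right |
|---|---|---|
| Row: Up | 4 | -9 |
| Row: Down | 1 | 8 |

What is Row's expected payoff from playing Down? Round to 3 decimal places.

Take the expectation over Column's type, weighting each type's action by its prior probability.
E[Down] = 0.4·1 + 0.6·8 = 0.4 + 4.8 = 5.2

5.200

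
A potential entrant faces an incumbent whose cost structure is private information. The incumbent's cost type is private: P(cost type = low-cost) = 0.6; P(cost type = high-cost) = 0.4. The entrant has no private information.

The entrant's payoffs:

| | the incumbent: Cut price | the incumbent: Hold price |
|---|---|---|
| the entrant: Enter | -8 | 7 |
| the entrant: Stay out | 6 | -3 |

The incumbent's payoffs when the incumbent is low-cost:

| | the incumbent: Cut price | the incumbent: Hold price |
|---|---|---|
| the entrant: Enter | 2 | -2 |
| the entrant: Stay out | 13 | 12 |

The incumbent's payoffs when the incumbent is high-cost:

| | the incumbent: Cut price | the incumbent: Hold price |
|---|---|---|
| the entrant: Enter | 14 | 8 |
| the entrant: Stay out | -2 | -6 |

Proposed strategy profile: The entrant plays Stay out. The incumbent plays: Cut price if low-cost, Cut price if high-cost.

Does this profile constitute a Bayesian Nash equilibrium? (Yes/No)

Yes

The entrant plays Stay out: E[Stay out] = 0.6·(6) + 0.4·(6) = 6; E[Enter] = -8. Best-responding. ✓
The incumbent (cost type low-cost), facing Stay out: Cut price gives 13, Hold price gives 12. Proposed Cut price is best. ✓
The incumbent (cost type high-cost), facing Stay out: Cut price gives -2, Hold price gives -6. Proposed Cut price is best. ✓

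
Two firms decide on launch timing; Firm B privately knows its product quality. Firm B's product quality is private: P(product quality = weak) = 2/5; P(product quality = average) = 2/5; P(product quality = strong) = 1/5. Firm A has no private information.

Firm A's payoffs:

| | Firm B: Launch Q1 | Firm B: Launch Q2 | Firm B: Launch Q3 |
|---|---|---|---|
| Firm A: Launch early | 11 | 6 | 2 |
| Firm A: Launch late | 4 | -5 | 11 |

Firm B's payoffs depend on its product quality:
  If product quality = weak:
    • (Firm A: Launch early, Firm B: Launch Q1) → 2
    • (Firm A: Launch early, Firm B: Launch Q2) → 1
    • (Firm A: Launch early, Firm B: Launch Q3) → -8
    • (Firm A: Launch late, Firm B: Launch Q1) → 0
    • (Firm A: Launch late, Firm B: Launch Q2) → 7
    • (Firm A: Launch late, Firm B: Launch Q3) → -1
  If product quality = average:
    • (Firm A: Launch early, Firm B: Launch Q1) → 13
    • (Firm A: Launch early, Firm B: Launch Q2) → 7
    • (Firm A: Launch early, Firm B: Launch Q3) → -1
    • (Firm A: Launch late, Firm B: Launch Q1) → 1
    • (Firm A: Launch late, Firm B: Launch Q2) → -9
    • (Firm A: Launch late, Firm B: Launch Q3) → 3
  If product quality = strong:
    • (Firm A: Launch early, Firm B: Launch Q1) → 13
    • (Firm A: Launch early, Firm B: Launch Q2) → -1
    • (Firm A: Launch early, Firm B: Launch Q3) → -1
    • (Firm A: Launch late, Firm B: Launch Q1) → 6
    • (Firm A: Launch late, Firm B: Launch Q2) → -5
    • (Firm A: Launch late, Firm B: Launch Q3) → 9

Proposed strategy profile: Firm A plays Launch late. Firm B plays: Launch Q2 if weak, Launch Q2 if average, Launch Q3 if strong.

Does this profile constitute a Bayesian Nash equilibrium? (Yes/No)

Firm A plays Launch late: E[Launch late] = 2/5·(-5) + 2/5·(-5) + 1/5·(11) = -9/5; E[Launch early] = 26/5. Not best-responding. ✗
Firm B (product quality weak), facing Launch late: Launch Q1 gives 0, Launch Q2 gives 7, Launch Q3 gives -1. Proposed Launch Q2 is best. ✓
Firm B (product quality average), facing Launch late: Launch Q1 gives 1, Launch Q2 gives -9, Launch Q3 gives 3. Proposed Launch Q2 is not best — profitable deviation exists. ✗
Firm B (product quality strong), facing Launch late: Launch Q1 gives 6, Launch Q2 gives -5, Launch Q3 gives 9. Proposed Launch Q3 is best. ✓

No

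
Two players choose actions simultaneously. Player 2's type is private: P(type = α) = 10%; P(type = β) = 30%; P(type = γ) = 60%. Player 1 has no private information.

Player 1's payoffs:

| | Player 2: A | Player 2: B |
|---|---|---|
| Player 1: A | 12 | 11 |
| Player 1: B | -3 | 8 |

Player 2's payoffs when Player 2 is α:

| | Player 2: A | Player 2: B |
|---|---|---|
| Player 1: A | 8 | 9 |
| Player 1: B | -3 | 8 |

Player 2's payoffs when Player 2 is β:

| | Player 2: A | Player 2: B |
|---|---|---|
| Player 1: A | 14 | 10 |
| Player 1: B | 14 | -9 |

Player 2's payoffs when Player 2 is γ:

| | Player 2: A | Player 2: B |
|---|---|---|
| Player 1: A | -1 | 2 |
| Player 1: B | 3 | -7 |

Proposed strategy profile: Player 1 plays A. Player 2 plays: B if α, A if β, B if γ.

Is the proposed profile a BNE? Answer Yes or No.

Player 1 plays A: E[A] = 0.1·(11) + 0.3·(12) + 0.6·(11) = 11.3; E[B] = 4.7. Best-responding. ✓
Player 2 (type α), facing A: A gives 8, B gives 9. Proposed B is best. ✓
Player 2 (type β), facing A: A gives 14, B gives 10. Proposed A is best. ✓
Player 2 (type γ), facing A: A gives -1, B gives 2. Proposed B is best. ✓

Yes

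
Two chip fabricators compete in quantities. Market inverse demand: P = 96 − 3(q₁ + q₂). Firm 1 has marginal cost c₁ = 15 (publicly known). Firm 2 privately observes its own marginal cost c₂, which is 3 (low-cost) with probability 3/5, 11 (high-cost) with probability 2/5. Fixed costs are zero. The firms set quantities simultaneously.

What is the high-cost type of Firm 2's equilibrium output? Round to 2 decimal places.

Type-c best response for Firm 2: q₂(c) = (96 − c)/6 − q₁/2.
Firm 1 maximizes expected profit; its first-order condition is 96 − 6q₁ − 3E[q₂] − 15 = 0.
Substituting E[q₂] and solving: E[c₂] = 6.2, so q₁ = (96 − 2·15 + 6.2)/9 = 8.02222.
q₂(high-cost) = (96 − 11 − 3·8.02222)/6 = 10.1556.

10.16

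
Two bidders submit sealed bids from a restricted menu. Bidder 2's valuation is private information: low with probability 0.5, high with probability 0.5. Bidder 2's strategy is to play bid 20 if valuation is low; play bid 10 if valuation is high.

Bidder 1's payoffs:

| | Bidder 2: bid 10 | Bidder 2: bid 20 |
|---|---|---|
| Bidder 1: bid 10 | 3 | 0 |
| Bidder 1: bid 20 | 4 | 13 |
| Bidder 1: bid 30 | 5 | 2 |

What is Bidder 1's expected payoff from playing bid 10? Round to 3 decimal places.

Take the expectation over Bidder 2's valuation, weighting each type's action by its prior probability.
E[bid 10] = 0.5·0 + 0.5·3 = 0 + 1.5 = 1.5

1.500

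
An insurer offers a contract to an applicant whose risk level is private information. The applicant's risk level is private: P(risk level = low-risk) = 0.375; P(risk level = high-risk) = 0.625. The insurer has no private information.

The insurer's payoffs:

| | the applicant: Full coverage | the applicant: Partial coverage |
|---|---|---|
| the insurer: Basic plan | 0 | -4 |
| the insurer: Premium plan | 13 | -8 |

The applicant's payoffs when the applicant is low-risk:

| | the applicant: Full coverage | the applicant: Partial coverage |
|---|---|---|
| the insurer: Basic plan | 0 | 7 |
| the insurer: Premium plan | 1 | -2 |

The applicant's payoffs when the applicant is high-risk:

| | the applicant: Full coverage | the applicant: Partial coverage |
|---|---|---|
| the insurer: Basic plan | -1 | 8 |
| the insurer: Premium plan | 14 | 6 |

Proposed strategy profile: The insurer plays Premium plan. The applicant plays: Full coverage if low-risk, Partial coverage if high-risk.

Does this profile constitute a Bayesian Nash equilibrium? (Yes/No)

No

A profile is a BNE iff every type of every player is best-responding given beliefs about the other side.
The insurer plays Premium plan: E[Premium plan] = 0.375·(13) + 0.625·(-8) = -0.125; E[Basic plan] = -2.5. Best-responding. ✓
The applicant (risk level low-risk), facing Premium plan: Full coverage gives 1, Partial coverage gives -2. Proposed Full coverage is best. ✓
The applicant (risk level high-risk), facing Premium plan: Full coverage gives 14, Partial coverage gives 6. Proposed Partial coverage is not best — profitable deviation exists. ✗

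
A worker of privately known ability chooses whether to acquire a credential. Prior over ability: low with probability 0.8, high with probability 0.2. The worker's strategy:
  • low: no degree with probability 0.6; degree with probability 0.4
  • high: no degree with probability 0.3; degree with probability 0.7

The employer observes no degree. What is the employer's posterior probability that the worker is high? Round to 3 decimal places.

P(no degree) = 0.8·0.6 + 0.2·0.3 = 0.54
P(high | no degree) = (0.2·0.3) / 0.54 = 0.06 / 0.54 = 0.111111

0.111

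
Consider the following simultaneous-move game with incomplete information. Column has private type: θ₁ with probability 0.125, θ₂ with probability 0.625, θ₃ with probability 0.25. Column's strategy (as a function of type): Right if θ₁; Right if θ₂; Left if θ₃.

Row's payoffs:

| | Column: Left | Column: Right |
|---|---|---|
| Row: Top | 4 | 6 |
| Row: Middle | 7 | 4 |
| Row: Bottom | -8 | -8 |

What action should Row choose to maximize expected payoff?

E[Top] = 0.125·(6) + 0.625·(6) + 0.25·(4) = 5.5
E[Middle] = 0.125·(4) + 0.625·(4) + 0.25·(7) = 4.75
E[Bottom] = 0.125·(-8) + 0.625·(-8) + 0.25·(-8) = -8
Best response: Top (5.5 is the largest).

Top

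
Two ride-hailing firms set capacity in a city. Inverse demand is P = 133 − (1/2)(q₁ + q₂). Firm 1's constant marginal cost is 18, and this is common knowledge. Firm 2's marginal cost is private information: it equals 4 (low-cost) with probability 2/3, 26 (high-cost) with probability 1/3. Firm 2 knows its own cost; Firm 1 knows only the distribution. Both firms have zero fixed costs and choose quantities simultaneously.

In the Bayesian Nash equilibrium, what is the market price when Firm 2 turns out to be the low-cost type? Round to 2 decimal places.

50.44

Firm 2 with cost c maximizes (133 − (1/2)(q₁+q₂) − c)·q₂, giving q₂(c) = (133 − c − (1/2)q₁).
E[c₂] = 2/3·4 + 1/3·26 = 11.3333
Firm 1's FOC against E[q₂] yields q₁ = (133 − 2·18 + E[c₂])/(3/2) = (133 − 36 + 11.3333)/(3/2) = 72.2222.
q₂(low-cost) = 92.8889, so P = 133 − (1/2)·(72.2222 + 92.8889) = 50.4444.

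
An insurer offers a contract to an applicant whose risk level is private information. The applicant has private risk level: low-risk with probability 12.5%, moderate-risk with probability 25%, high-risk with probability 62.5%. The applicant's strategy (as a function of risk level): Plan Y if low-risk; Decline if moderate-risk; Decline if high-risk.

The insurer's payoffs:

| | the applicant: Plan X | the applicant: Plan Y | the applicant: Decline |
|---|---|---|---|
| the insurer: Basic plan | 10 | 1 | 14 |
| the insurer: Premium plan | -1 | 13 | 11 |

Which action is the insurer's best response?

Basic plan

E[Basic plan] = 0.125·(1) + 0.25·(14) + 0.625·(14) = 12.375
E[Premium plan] = 0.125·(13) + 0.25·(11) + 0.625·(11) = 11.25
Best response: Basic plan (12.375 is the largest).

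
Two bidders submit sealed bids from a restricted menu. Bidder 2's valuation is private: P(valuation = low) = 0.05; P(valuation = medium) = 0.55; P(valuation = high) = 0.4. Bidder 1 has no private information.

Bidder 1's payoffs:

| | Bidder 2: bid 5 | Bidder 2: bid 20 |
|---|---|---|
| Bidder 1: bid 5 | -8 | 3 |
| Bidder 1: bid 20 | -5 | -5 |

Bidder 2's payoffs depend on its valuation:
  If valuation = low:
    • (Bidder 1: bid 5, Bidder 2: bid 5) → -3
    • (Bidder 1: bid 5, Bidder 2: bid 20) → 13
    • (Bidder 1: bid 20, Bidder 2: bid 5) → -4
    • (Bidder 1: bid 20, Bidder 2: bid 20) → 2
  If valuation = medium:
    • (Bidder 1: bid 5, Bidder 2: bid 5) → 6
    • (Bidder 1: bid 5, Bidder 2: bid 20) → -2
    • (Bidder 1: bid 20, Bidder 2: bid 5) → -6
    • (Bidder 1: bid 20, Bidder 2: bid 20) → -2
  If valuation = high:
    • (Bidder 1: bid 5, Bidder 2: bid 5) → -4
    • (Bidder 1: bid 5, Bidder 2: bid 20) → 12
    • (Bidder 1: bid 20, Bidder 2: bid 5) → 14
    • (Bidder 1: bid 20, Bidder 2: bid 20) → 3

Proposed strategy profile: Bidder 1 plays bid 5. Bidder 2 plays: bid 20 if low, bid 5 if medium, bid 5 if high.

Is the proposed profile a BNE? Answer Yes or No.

No

Bidder 1 plays bid 5: E[bid 5] = 0.05·(3) + 0.55·(-8) + 0.4·(-8) = -7.45; E[bid 20] = -5. Not best-responding. ✗
Bidder 2 (valuation low), facing bid 5: bid 5 gives -3, bid 20 gives 13. Proposed bid 20 is best. ✓
Bidder 2 (valuation medium), facing bid 5: bid 5 gives 6, bid 20 gives -2. Proposed bid 5 is best. ✓
Bidder 2 (valuation high), facing bid 5: bid 5 gives -4, bid 20 gives 12. Proposed bid 5 is not best — profitable deviation exists. ✗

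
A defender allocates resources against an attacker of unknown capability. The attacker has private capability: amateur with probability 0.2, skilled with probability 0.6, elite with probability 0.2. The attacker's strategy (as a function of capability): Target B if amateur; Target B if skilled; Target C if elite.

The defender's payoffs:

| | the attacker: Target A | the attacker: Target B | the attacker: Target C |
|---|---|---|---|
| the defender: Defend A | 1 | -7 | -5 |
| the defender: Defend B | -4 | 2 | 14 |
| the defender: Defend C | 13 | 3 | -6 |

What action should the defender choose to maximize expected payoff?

Compute the defender's expected payoff for each action, taking the expectation over the attacker's type.
E[Defend A] = 0.2·(-7) + 0.6·(-7) + 0.2·(-5) = -6.6
E[Defend B] = 0.2·(2) + 0.6·(2) + 0.2·(14) = 4.4
E[Defend C] = 0.2·(3) + 0.6·(3) + 0.2·(-6) = 1.2
Best response: Defend B (4.4 is the largest).

Defend B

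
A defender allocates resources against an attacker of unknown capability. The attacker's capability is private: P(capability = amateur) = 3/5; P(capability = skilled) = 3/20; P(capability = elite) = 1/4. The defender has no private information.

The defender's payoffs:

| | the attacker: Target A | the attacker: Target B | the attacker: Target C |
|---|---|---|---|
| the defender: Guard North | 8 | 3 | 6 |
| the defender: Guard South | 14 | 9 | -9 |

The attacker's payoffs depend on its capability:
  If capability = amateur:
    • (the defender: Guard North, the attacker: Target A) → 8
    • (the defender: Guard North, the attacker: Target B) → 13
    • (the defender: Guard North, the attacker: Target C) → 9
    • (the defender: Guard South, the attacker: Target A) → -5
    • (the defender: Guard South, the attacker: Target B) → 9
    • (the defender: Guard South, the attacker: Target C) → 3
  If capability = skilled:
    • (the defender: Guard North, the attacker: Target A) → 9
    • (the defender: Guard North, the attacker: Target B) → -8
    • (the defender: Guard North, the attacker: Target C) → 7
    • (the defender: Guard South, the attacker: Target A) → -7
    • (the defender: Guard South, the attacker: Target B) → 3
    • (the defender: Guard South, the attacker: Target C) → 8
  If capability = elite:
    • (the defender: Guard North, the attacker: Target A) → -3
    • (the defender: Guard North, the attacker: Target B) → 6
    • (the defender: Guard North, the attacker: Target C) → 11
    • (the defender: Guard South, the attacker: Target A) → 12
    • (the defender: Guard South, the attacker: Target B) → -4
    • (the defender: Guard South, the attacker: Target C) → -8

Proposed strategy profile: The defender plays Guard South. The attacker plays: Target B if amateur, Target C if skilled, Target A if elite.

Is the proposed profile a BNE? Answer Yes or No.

Yes

A profile is a BNE iff every type of every player is best-responding given beliefs about the other side.
The defender plays Guard South: E[Guard South] = 3/5·(9) + 3/20·(-9) + 1/4·(14) = 151/20; E[Guard North] = 47/10. Best-responding. ✓
The attacker (capability amateur), facing Guard South: Target A gives -5, Target B gives 9, Target C gives 3. Proposed Target B is best. ✓
The attacker (capability skilled), facing Guard South: Target A gives -7, Target B gives 3, Target C gives 8. Proposed Target C is best. ✓
The attacker (capability elite), facing Guard South: Target A gives 12, Target B gives -4, Target C gives -8. Proposed Target A is best. ✓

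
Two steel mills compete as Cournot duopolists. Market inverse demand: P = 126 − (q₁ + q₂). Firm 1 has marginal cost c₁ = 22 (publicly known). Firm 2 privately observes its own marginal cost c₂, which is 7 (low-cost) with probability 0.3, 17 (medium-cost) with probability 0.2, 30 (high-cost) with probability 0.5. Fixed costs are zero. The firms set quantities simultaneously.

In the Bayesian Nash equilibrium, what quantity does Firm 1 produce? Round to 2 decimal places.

Type-c best response for Firm 2: q₂(c) = (126 − c)/2 − q₁/2.
Firm 1 maximizes expected profit; its first-order condition is 126 − 2q₁ − E[q₂] − 22 = 0.
Substituting E[q₂] and solving: E[c₂] = 20.5, so q₁ = (126 − 2·22 + 20.5)/3 = 34.1667.

34.17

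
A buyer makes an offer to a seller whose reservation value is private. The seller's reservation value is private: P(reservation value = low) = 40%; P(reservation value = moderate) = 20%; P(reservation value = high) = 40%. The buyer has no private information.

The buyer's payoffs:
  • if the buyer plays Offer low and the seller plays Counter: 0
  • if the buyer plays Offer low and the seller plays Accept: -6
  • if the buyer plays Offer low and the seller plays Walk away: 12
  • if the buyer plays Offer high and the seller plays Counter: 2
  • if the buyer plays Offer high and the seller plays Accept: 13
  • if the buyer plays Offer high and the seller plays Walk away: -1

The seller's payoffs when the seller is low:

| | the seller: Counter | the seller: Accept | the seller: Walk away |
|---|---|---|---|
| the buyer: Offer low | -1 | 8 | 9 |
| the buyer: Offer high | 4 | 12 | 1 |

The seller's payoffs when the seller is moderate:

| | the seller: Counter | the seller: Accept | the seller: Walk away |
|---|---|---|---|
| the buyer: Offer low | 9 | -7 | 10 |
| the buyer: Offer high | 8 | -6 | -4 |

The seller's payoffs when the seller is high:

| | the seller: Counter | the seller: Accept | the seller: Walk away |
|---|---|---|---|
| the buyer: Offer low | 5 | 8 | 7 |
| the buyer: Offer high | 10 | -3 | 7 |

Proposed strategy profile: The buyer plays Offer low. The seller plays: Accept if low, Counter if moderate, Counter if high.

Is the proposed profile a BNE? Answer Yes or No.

The buyer plays Offer low: E[Offer low] = 0.4·(-6) + 0.2·(0) + 0.4·(0) = -2.4; E[Offer high] = 6.4. Not best-responding. ✗
The seller (reservation value low), facing Offer low: Counter gives -1, Accept gives 8, Walk away gives 9. Proposed Accept is not best — profitable deviation exists. ✗
The seller (reservation value moderate), facing Offer low: Counter gives 9, Accept gives -7, Walk away gives 10. Proposed Counter is not best — profitable deviation exists. ✗
The seller (reservation value high), facing Offer low: Counter gives 5, Accept gives 8, Walk away gives 7. Proposed Counter is not best — profitable deviation exists. ✗

No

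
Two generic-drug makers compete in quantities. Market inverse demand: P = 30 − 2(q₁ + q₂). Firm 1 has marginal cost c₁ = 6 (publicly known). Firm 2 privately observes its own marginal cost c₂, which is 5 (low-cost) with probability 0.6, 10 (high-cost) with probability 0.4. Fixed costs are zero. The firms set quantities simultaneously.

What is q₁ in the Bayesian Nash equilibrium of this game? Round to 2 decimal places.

Each type of Firm 2 best-responds to q₁; Firm 1 best-responds to the expected q₂ over Firm 2's types.
Firm 2 with cost c maximizes (30 − 2(q₁+q₂) − c)·q₂, giving q₂(c) = (30 − c − 2q₁)/4.
E[c₂] = 0.6·5 + 0.4·10 = 7
Firm 1's FOC against E[q₂] yields q₁ = (30 − 2·6 + E[c₂])/6 = (30 − 12 + 7)/6 = 4.16667.

4.17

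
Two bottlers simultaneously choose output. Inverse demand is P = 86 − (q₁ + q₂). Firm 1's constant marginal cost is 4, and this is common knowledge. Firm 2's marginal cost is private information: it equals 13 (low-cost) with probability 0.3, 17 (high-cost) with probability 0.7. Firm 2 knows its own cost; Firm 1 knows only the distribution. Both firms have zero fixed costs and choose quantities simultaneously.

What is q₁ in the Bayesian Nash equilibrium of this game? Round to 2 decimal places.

Type-c best response for Firm 2: q₂(c) = (86 − c)/2 − q₁/2.
Firm 1 maximizes expected profit; its first-order condition is 86 − 2q₁ − E[q₂] − 4 = 0.
Substituting E[q₂] and solving: E[c₂] = 15.8, so q₁ = (86 − 2·4 + 15.8)/3 = 31.2667.

31.27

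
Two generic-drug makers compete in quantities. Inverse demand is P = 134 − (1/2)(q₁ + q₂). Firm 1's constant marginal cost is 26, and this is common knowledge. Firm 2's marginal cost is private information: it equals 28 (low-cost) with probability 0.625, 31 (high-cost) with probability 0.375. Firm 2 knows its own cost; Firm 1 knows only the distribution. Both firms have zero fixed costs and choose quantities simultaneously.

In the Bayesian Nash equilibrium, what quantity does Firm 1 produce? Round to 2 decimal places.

Type-c best response for Firm 2: q₂(c) = (134 − c) − q₁/2.
Firm 1 maximizes expected profit; its first-order condition is 134 − q₁ − (1/2)E[q₂] − 26 = 0.
Substituting E[q₂] and solving: E[c₂] = 29.125, so q₁ = (134 − 2·26 + 29.125)/(3/2) = 74.0833.

74.08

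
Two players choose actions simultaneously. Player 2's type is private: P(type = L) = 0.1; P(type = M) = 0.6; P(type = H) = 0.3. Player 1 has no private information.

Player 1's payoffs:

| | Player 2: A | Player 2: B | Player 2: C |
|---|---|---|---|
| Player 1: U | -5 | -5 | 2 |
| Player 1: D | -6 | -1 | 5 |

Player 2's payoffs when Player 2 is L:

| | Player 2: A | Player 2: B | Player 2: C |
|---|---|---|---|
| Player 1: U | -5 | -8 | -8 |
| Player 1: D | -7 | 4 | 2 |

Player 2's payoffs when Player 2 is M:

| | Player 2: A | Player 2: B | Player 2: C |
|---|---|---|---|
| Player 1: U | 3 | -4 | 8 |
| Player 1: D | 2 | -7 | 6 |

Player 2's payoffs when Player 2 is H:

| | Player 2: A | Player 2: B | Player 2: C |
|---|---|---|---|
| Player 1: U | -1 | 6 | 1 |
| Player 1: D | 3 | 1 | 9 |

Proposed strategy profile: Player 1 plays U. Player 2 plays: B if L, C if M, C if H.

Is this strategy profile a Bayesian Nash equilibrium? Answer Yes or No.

Player 1 plays U: E[U] = 0.1·(-5) + 0.6·(2) + 0.3·(2) = 1.3; E[D] = 4.4. Not best-responding. ✗
Player 2 (type L), facing U: A gives -5, B gives -8, C gives -8. Proposed B is not best — profitable deviation exists. ✗
Player 2 (type M), facing U: A gives 3, B gives -4, C gives 8. Proposed C is best. ✓
Player 2 (type H), facing U: A gives -1, B gives 6, C gives 1. Proposed C is not best — profitable deviation exists. ✗

No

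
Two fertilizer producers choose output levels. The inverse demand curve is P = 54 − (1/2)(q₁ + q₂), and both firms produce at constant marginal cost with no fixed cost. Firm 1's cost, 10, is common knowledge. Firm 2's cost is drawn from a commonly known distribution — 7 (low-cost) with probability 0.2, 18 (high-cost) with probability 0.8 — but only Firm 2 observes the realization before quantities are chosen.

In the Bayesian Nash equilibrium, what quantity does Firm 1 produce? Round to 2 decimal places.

Each type of Firm 2 best-responds to q₁; Firm 1 best-responds to the expected q₂ over Firm 2's types.
Firm 2 with cost c maximizes (54 − (1/2)(q₁+q₂) − c)·q₂, giving q₂(c) = (54 − c − (1/2)q₁).
E[c₂] = 0.2·7 + 0.8·18 = 15.8
Firm 1's FOC against E[q₂] yields q₁ = (54 − 2·10 + E[c₂])/(3/2) = (54 − 20 + 15.8)/(3/2) = 33.2.

33.20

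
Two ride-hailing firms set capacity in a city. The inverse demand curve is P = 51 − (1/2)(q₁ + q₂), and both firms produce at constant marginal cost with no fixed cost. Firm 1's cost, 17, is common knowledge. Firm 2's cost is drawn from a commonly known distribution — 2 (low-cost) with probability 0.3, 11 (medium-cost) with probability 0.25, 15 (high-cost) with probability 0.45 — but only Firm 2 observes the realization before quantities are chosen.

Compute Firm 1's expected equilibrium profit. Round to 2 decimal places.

Each type of Firm 2 best-responds to q₁; Firm 1 best-responds to the expected q₂ over Firm 2's types.
Firm 2 with cost c maximizes (51 − (1/2)(q₁+q₂) − c)·q₂, giving q₂(c) = (51 − c − (1/2)q₁).
E[c₂] = 0.3·2 + 0.25·11 + 0.45·15 = 10.1
Firm 1's FOC against E[q₂] yields q₁ = (51 − 2·17 + E[c₂])/(3/2) = (51 − 34 + 10.1)/(3/2) = 18.0667.
E[P] = 51 − (1/2)·(q₁ + E[q₂]) = 26.0333; Firm 1's expected profit = (E[P] − 17)·q₁ = (26.0333 − 17)·18.0667 = 163.202.

163.20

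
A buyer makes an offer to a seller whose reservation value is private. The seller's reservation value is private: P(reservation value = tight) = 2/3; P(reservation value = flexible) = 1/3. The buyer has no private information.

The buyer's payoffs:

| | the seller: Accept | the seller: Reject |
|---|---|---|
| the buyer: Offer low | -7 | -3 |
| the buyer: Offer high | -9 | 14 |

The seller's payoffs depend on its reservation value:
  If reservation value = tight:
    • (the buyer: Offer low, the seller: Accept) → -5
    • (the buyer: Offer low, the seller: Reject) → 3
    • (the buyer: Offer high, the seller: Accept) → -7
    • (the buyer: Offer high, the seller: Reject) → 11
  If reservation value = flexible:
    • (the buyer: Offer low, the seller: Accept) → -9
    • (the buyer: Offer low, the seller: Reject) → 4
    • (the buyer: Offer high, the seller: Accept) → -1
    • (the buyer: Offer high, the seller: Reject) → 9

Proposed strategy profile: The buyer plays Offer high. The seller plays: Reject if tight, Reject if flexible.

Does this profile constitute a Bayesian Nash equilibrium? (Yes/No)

Yes

A profile is a BNE iff every type of every player is best-responding given beliefs about the other side.
The buyer plays Offer high: E[Offer high] = 2/3·(14) + 1/3·(14) = 14; E[Offer low] = -3. Best-responding. ✓
The seller (reservation value tight), facing Offer high: Accept gives -7, Reject gives 11. Proposed Reject is best. ✓
The seller (reservation value flexible), facing Offer high: Accept gives -1, Reject gives 9. Proposed Reject is best. ✓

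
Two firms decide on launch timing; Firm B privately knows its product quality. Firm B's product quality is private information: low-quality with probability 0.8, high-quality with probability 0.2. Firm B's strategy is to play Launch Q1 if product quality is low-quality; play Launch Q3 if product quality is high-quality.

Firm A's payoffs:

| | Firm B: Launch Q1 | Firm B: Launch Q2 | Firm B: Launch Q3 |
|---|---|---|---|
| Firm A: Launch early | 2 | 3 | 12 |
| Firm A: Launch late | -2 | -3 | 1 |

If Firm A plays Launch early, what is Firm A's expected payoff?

4

E[Launch early] = 0.8·2 + 0.2·12 = 1.6 + 2.4 = 4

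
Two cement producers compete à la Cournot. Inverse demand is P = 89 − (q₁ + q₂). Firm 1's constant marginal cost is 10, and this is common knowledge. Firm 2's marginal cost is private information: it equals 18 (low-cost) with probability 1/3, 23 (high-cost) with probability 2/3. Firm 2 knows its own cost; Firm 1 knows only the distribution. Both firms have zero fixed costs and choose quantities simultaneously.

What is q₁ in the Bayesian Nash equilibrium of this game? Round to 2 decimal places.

Firm 2 with cost c maximizes (89 − (q₁+q₂) − c)·q₂, giving q₂(c) = (89 − c − q₁)/2.
E[c₂] = 1/3·18 + 2/3·23 = 21.3333
Firm 1's FOC against E[q₂] yields q₁ = (89 − 2·10 + E[c₂])/3 = (89 − 20 + 21.3333)/3 = 30.1111.

30.11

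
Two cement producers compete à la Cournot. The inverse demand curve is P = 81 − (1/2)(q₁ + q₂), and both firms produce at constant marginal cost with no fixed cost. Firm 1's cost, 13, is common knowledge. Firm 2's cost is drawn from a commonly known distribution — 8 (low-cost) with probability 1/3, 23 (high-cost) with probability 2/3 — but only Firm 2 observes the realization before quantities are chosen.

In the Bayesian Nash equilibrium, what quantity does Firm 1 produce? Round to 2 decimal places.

48.67

Type-c best response for Firm 2: q₂(c) = (81 − c) − q₁/2.
Firm 1 maximizes expected profit; its first-order condition is 81 − q₁ − (1/2)E[q₂] − 13 = 0.
Substituting E[q₂] and solving: E[c₂] = 18, so q₁ = (81 − 2·13 + 18)/(3/2) = 48.6667.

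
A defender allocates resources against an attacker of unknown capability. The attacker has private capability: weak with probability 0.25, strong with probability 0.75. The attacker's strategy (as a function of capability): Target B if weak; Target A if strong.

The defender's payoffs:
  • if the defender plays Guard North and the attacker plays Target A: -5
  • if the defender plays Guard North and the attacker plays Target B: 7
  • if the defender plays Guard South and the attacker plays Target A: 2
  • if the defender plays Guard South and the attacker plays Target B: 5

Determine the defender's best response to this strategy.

Guard South

E[Guard North] = 0.25·(7) + 0.75·(-5) = -2
E[Guard South] = 0.25·(5) + 0.75·(2) = 2.75
Best response: Guard South (2.75 is the largest).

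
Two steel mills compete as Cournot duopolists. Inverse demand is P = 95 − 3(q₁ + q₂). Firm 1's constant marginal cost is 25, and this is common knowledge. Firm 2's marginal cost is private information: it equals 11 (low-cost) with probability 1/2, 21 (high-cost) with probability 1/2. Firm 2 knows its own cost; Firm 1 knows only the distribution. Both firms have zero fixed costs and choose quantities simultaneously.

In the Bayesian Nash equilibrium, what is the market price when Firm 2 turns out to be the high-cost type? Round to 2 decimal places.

Type-c best response for Firm 2: q₂(c) = (95 − c)/6 − q₁/2.
Firm 1 maximizes expected profit; its first-order condition is 95 − 6q₁ − 3E[q₂] − 25 = 0.
Substituting E[q₂] and solving: E[c₂] = 16, so q₁ = (95 − 2·25 + 16)/9 = 6.77778.
q₂(high-cost) = 8.94444, so P = 95 − 3·(6.77778 + 8.94444) = 47.8333.

47.83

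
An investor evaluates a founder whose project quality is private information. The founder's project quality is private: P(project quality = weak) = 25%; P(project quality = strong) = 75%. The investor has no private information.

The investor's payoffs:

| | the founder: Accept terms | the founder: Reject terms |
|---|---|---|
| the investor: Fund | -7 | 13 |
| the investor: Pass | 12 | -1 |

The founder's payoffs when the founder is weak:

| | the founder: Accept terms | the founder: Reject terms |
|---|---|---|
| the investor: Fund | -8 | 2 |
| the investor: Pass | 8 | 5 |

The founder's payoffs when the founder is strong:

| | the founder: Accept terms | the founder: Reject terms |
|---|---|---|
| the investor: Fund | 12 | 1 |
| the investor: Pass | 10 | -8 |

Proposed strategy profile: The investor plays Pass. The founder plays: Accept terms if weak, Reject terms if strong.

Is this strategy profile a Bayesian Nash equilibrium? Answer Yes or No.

A profile is a BNE iff every type of every player is best-responding given beliefs about the other side.
The investor plays Pass: E[Pass] = 0.25·(12) + 0.75·(-1) = 2.25; E[Fund] = 8. Not best-responding. ✗
The founder (project quality weak), facing Pass: Accept terms gives 8, Reject terms gives 5. Proposed Accept terms is best. ✓
The founder (project quality strong), facing Pass: Accept terms gives 10, Reject terms gives -8. Proposed Reject terms is not best — profitable deviation exists. ✗

No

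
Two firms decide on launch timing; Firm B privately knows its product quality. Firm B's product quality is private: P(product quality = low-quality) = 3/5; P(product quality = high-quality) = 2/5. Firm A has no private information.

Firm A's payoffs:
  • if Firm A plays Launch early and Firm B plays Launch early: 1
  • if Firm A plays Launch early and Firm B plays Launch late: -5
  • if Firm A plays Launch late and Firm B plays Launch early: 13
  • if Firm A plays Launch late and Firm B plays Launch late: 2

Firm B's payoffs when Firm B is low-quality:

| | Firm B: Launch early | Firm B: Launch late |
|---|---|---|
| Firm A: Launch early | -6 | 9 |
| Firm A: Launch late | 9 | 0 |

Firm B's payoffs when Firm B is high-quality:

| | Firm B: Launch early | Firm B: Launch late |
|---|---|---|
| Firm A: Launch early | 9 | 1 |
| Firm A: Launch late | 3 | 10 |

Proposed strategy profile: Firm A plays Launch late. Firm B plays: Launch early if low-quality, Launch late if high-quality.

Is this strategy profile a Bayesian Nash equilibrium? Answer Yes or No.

Yes

Firm A plays Launch late: E[Launch late] = 3/5·(13) + 2/5·(2) = 43/5; E[Launch early] = -7/5. Best-responding. ✓
Firm B (product quality low-quality), facing Launch late: Launch early gives 9, Launch late gives 0. Proposed Launch early is best. ✓
Firm B (product quality high-quality), facing Launch late: Launch early gives 3, Launch late gives 10. Proposed Launch late is best. ✓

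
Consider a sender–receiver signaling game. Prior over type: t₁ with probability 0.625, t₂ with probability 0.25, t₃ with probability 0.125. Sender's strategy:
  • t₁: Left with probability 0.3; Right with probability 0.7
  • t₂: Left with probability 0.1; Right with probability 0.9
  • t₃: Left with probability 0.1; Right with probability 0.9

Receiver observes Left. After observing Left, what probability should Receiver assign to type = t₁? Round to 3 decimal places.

0.833

P(Left) = 0.625·0.3 + 0.25·0.1 + 0.125·0.1 = 0.225
P(t₁ | Left) = (0.625·0.3) / 0.225 = 0.1875 / 0.225 = 0.833333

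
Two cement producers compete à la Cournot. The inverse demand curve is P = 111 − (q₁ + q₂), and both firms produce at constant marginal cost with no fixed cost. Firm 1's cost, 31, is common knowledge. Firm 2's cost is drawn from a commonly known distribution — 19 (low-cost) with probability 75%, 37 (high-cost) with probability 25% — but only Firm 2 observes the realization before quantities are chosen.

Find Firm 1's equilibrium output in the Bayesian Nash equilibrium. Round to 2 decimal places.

Type-c best response for Firm 2: q₂(c) = (111 − c)/2 − q₁/2.
Firm 1 maximizes expected profit; its first-order condition is 111 − 2q₁ − E[q₂] − 31 = 0.
Substituting E[q₂] and solving: E[c₂] = 23.5, so q₁ = (111 − 2·31 + 23.5)/3 = 24.1667.

24.17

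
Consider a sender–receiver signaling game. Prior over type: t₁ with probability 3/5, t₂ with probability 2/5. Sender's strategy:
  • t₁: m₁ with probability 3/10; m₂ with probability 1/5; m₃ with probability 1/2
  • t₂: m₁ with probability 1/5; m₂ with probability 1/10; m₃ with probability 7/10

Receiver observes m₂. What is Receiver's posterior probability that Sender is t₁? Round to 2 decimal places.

0.75

P(m₂) = (3/5)·(1/5) + (2/5)·(1/10) = 4/25
P(t₁ | m₂) = ((3/5)·(1/5)) / (4/25) = (3/25) / (4/25) = 3/4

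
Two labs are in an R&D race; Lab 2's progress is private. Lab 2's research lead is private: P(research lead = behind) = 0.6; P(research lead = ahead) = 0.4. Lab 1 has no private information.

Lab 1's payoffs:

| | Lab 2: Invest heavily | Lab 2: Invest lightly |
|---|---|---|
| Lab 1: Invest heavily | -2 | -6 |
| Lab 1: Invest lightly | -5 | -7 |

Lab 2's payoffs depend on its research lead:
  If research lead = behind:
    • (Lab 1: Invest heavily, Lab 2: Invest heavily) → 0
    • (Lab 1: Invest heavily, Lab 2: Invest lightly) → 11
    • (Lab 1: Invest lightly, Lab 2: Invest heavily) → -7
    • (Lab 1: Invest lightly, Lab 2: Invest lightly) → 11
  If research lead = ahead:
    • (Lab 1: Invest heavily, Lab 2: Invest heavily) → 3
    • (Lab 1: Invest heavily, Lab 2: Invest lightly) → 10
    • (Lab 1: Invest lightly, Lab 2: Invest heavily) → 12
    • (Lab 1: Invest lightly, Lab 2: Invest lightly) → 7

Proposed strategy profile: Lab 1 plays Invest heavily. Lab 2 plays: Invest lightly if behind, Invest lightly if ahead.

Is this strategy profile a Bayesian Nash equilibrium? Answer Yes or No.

Yes

Lab 1 plays Invest heavily: E[Invest heavily] = 0.6·(-6) + 0.4·(-6) = -6; E[Invest lightly] = -7. Best-responding. ✓
Lab 2 (research lead behind), facing Invest heavily: Invest heavily gives 0, Invest lightly gives 11. Proposed Invest lightly is best. ✓
Lab 2 (research lead ahead), facing Invest heavily: Invest heavily gives 3, Invest lightly gives 10. Proposed Invest lightly is best. ✓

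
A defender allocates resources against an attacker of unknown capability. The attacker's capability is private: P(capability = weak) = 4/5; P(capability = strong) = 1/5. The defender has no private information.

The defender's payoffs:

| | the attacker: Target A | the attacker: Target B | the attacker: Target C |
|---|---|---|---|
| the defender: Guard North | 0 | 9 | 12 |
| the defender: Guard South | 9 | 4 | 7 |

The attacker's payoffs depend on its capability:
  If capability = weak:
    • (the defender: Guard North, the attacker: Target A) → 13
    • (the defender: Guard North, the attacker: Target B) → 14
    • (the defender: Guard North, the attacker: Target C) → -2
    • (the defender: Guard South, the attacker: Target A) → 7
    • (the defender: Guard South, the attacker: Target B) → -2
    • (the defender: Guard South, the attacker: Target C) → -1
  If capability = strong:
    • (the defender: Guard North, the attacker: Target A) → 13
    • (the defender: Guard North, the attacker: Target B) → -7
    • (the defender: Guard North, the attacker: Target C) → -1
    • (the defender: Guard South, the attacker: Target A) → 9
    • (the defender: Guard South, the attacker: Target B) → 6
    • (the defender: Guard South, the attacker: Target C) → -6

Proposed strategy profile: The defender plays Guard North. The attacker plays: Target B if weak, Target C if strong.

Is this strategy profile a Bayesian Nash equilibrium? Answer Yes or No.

The defender plays Guard North: E[Guard North] = 4/5·(9) + 1/5·(12) = 48/5; E[Guard South] = 23/5. Best-responding. ✓
The attacker (capability weak), facing Guard North: Target A gives 13, Target B gives 14, Target C gives -2. Proposed Target B is best. ✓
The attacker (capability strong), facing Guard North: Target A gives 13, Target B gives -7, Target C gives -1. Proposed Target C is not best — profitable deviation exists. ✗

No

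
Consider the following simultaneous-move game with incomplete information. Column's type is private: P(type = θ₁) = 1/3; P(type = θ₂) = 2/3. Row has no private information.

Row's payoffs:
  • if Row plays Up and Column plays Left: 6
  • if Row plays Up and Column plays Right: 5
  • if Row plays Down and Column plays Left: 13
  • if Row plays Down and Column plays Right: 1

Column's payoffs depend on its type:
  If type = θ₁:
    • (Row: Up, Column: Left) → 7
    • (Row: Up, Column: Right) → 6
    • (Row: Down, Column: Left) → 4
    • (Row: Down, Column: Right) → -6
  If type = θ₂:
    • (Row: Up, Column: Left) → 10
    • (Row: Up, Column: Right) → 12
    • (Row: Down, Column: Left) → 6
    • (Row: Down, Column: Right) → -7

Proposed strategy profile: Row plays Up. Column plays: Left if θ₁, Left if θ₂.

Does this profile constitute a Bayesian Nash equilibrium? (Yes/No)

Row plays Up: E[Up] = 1/3·(6) + 2/3·(6) = 6; E[Down] = 13. Not best-responding. ✗
Column (type θ₁), facing Up: Left gives 7, Right gives 6. Proposed Left is best. ✓
Column (type θ₂), facing Up: Left gives 10, Right gives 12. Proposed Left is not best — profitable deviation exists. ✗

No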